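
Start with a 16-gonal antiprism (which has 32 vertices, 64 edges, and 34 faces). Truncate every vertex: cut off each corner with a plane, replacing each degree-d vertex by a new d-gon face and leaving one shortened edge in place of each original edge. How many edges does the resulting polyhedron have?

Truncation replaces each original edge-end by a new vertex, so V′ = 2E = 128.
Each original edge survives, and each old vertex of degree d contributes d new edges; summing degrees gives Σd = 2E, so E′ = E + 2E = 3E = 192.
Each original face survives and each original vertex becomes one new face: F′ = F + V = 66.

192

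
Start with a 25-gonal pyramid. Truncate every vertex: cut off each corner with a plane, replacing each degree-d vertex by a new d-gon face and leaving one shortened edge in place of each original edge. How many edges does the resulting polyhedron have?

150

The base solid has V = 26, E = 50, F = 26.
Truncation replaces each original edge-end by a new vertex, so V′ = 2E = 100.
Each original edge survives, and each old vertex of degree d contributes d new edges; summing degrees gives Σd = 2E, so E′ = E + 2E = 3E = 150.
Each original face survives and each original vertex becomes one new face: F′ = F + V = 52.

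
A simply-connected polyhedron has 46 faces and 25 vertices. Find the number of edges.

Here V − E + F = 2.
E = V + F − (2) = 25 + 46 − (2) = 69.

69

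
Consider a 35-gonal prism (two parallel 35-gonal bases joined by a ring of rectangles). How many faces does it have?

37

A prism on an n-gon has two n-gon bases and n rectangular sides: V = 2·35 = 70, E = 3·35 = 105, F = 35 + 2 = 37.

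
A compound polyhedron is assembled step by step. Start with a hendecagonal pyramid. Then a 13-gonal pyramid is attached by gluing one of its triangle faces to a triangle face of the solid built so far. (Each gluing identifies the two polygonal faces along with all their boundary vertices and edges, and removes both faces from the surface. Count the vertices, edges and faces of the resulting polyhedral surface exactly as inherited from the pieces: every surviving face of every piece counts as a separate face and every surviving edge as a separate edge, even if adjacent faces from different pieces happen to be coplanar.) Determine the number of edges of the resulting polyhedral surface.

A hendecagonal pyramid: V=12, E=22, F=12.
Attach a 13-gonal pyramid (V=14, E=26, F=14) along a 3-gon: merge 3 vertices and 3 edges, delete both glued faces → V=23, E=45, F=24.
Check: V − E + F = 23 − 45 + 24 = 2.

45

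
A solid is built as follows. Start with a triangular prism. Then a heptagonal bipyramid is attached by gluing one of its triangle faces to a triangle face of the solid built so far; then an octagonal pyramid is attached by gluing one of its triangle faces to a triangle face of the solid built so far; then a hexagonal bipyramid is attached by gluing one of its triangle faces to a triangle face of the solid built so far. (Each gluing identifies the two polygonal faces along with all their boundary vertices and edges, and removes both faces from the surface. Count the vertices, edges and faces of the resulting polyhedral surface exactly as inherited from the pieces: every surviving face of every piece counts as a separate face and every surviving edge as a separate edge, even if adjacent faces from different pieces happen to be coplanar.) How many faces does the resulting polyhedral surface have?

34

A triangular prism: V=6, E=9, F=5.
Attach a heptagonal bipyramid (V=9, E=21, F=14) along a 3-gon: merge 3 vertices and 3 edges, delete both glued faces → V=12, E=27, F=17.
Attach an octagonal pyramid (V=9, E=16, F=9) along a 3-gon: merge 3 vertices and 3 edges, delete both glued faces → V=18, E=40, F=24.
Attach a hexagonal bipyramid (V=8, E=18, F=12) along a 3-gon: merge 3 vertices and 3 edges, delete both glued faces → V=23, E=55, F=34.
Check: V − E + F = 23 − 55 + 34 = 2.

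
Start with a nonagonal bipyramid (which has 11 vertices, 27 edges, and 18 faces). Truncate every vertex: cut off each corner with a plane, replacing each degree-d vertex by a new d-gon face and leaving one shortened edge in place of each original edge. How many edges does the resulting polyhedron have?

Truncation replaces each original edge-end by a new vertex, so V′ = 2E = 54.
Each original edge survives, and each old vertex of degree d contributes d new edges; summing degrees gives Σd = 2E, so E′ = E + 2E = 3E = 81.
Each original face survives and each original vertex becomes one new face: F′ = F + V = 29.

81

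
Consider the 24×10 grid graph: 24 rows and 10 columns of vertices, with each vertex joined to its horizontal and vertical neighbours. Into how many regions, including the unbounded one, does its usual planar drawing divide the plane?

The grid has V = 24·10 = 240 vertices and E = 24·9 + 10·23 = 446 edges.
F = 2 − V + E = 2 − 240 + 446 = 208.

208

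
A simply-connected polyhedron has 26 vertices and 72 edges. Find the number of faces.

48

Here V − E + F = 2.
F = 2 − V + E = 2 − 26 + 72 = 48.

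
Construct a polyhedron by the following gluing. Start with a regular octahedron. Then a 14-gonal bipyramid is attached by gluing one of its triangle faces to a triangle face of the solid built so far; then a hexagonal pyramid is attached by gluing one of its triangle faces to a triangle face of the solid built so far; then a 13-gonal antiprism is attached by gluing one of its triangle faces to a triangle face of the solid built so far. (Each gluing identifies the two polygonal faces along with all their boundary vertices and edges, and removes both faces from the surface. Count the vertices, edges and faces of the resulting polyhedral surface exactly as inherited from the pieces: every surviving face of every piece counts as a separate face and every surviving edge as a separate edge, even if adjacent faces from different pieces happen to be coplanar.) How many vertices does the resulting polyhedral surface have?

46

A regular octahedron: V=6, E=12, F=8.
Attach a 14-gonal bipyramid (V=16, E=42, F=28) along a 3-gon: merge 3 vertices and 3 edges, delete both glued faces → V=19, E=51, F=34.
Attach a hexagonal pyramid (V=7, E=12, F=7) along a 3-gon: merge 3 vertices and 3 edges, delete both glued faces → V=23, E=60, F=39.
Attach a 13-gonal antiprism (V=26, E=52, F=28) along a 3-gon: merge 3 vertices and 3 edges, delete both glued faces → V=46, E=109, F=65.
Check: V − E + F = 46 − 109 + 65 = 2.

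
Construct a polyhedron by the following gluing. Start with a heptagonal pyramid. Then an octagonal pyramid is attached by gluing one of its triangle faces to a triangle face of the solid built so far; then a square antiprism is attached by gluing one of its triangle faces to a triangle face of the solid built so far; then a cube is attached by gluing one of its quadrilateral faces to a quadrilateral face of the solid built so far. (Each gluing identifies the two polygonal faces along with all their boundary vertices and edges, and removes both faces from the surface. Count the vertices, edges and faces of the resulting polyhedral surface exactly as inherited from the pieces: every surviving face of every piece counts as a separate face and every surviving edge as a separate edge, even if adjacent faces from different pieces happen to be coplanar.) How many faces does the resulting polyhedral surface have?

27

A heptagonal pyramid: V=8, E=14, F=8.
Attach an octagonal pyramid (V=9, E=16, F=9) along a 3-gon: merge 3 vertices and 3 edges, delete both glued faces → V=14, E=27, F=15.
Attach a square antiprism (V=8, E=16, F=10) along a 3-gon: merge 3 vertices and 3 edges, delete both glued faces → V=19, E=40, F=23.
Attach a cube (V=8, E=12, F=6) along a 4-gon: merge 4 vertices and 4 edges, delete both glued faces → V=23, E=48, F=27.
Check: V − E + F = 23 − 48 + 27 = 2.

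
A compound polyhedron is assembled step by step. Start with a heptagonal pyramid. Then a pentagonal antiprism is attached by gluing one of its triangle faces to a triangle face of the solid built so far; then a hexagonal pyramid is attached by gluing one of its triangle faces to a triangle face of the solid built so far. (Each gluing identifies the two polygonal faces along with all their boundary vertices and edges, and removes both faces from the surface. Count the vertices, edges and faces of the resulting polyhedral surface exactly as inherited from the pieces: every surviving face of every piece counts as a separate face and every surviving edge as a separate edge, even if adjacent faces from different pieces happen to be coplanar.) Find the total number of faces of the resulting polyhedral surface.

A heptagonal pyramid: V=8, E=14, F=8.
Attach a pentagonal antiprism (V=10, E=20, F=12) along a 3-gon: merge 3 vertices and 3 edges, delete both glued faces → V=15, E=31, F=18.
Attach a hexagonal pyramid (V=7, E=12, F=7) along a 3-gon: merge 3 vertices and 3 edges, delete both glued faces → V=19, E=40, F=23.
Check: V − E + F = 19 − 40 + 23 = 2.

23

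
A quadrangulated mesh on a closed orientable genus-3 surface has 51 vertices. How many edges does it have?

110

χ = 2 − 2·3 = -4, and every face is a square so 4F = 2E.
V − E + F = -4 with E = 4F/2 gives 51 − (4/2 − 1)·F = -4, so F = 55 and E = 110.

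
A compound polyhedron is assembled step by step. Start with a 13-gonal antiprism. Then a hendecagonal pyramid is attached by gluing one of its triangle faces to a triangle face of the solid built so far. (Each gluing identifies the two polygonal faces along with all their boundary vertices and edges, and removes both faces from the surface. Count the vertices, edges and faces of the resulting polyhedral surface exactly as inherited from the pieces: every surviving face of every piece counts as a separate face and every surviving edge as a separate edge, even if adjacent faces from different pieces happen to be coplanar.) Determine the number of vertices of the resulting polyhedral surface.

A 13-gonal antiprism: V=26, E=52, F=28.
Attach a hendecagonal pyramid (V=12, E=22, F=12) along a 3-gon: merge 3 vertices and 3 edges, delete both glued faces → V=35, E=71, F=38.
Check: V − E + F = 35 − 71 + 38 = 2.

35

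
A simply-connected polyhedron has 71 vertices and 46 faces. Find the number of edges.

115

Here V − E + F = 2.
E = V + F − (2) = 71 + 46 − (2) = 115.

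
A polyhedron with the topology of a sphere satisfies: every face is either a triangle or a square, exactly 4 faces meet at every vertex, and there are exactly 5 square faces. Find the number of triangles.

8

Let x be the number of triangles; then F = 5 + x.
Edge–face incidences: 2E = 4·5 + 3·x = 20 + 3x.
Every vertex has degree 4, so 4V = 2E.
Euler: V − E + F = 2 ⇒ (2E)/4 − E + (5 + x) = 2.
Multiply by 8: 2·(2E) − 4·(2E) + 8·(5 + x) = 16, i.e. 40 + 8x − 2·(20 + 3x) = 16.
Collecting terms: 2x = 16, so x = 8.
Then 2E = 20 + 3·8 = 44, so E = 22, V = 2E/4 = 11, F = 5 + 8 = 13.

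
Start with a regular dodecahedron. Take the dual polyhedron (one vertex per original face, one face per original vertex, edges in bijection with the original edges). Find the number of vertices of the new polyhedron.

12

The base solid has V = 20, E = 30, F = 12.
The dual swaps V and F and preserves E: V′ = F = 12, E′ = E = 30, F′ = V = 20.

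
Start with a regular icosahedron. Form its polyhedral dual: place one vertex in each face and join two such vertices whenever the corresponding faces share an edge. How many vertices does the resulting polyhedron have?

The base solid has V = 12, E = 30, F = 20.
The dual swaps V and F and preserves E: V′ = F = 20, E′ = E = 30, F′ = V = 12.

20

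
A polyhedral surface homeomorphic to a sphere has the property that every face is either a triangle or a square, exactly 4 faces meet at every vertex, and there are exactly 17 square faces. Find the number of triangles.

Let x be the number of triangles; then F = 17 + x.
Edge–face incidences: 2E = 4·17 + 3·x = 68 + 3x.
Every vertex has degree 4, so 4V = 2E.
Euler: V − E + F = 2 ⇒ (2E)/4 − E + (17 + x) = 2.
Multiply by 8: 2·(2E) − 4·(2E) + 8·(17 + x) = 16, i.e. 136 + 8x − 2·(68 + 3x) = 16.
Collecting terms: 2x = 16, so x = 8.
Then 2E = 68 + 3·8 = 92, so E = 46, V = 2E/4 = 23, F = 17 + 8 = 25.

8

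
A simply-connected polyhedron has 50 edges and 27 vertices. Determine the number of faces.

Here V − E + F = 2.
F = 2 − V + E = 2 − 27 + 50 = 25.

25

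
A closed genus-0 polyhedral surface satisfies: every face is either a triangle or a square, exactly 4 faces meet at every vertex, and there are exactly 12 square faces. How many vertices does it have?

18

Let x be the number of triangles; then F = 12 + x.
Edge–face incidences: 2E = 4·12 + 3·x = 48 + 3x.
Every vertex has degree 4, so 4V = 2E.
Euler: V − E + F = 2 ⇒ (2E)/4 − E + (12 + x) = 2.
Multiply by 8: 2·(2E) − 4·(2E) + 8·(12 + x) = 16, i.e. 96 + 8x − 2·(48 + 3x) = 16.
Collecting terms: 2x = 16, so x = 8.
Then 2E = 48 + 3·8 = 72, so E = 36, V = 2E/4 = 18, F = 12 + 8 = 20.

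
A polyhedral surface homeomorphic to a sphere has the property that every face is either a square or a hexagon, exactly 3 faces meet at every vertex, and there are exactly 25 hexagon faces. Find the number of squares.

6

Let x be the number of squares; then F = 25 + x.
Edge–face incidences: 2E = 6·25 + 4·x = 150 + 4x.
Every vertex has degree 3, so 3V = 2E.
Euler: V − E + F = 2 ⇒ (2E)/3 − E + (25 + x) = 2.
Multiply by 6: 2·(2E) − 3·(2E) + 6·(25 + x) = 12, i.e. 150 + 6x − (150 + 4x) = 12.
Collecting terms: 2x = 12, so x = 6.
Then 2E = 150 + 4·6 = 174, so E = 87, V = 2E/3 = 58, F = 25 + 6 = 31.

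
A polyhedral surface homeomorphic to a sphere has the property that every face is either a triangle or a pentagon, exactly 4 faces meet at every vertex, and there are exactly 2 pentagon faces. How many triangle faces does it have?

Let x be the number of triangles; then F = 2 + x.
Edge–face incidences: 2E = 5·2 + 3·x = 10 + 3x.
Every vertex has degree 4, so 4V = 2E.
Euler: V − E + F = 2 ⇒ (2E)/4 − E + (2 + x) = 2.
Multiply by 8: 2·(2E) − 4·(2E) + 8·(2 + x) = 16, i.e. 16 + 8x − 2·(10 + 3x) = 16.
Collecting terms: 2x − 4 = 16, so 2x = 20, so x = 10.
Then 2E = 10 + 3·10 = 40, so E = 20, V = 2E/4 = 10, F = 2 + 10 = 12.

10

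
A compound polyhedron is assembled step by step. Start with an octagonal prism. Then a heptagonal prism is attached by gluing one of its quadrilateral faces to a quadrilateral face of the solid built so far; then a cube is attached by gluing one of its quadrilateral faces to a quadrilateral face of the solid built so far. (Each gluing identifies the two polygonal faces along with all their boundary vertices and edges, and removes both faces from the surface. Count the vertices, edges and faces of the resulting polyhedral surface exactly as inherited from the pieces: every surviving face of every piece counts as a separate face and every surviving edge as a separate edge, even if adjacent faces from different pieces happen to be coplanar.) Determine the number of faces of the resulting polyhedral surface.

An octagonal prism: V=16, E=24, F=10.
Attach a heptagonal prism (V=14, E=21, F=9) along a 4-gon: merge 4 vertices and 4 edges, delete both glued faces → V=26, E=41, F=17.
Attach a cube (V=8, E=12, F=6) along a 4-gon: merge 4 vertices and 4 edges, delete both glued faces → V=30, E=49, F=21.
Check: V − E + F = 30 − 49 + 21 = 2.

21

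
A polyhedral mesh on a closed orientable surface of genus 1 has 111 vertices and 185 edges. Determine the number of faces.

74

For a closed orientable surface of genus 1, χ = 2 − 2·1 = 0.
F = 0 − V + E = 0 − 111 + 185 = 74.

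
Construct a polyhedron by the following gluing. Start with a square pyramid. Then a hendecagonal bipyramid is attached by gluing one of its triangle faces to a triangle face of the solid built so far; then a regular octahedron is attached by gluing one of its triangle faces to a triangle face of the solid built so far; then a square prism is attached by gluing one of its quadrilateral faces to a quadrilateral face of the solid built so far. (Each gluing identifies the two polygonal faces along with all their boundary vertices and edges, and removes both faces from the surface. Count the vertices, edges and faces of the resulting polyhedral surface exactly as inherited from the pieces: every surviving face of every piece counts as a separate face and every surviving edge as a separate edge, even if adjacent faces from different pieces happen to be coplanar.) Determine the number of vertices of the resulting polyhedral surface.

22

A square pyramid: V=5, E=8, F=5.
Attach a hendecagonal bipyramid (V=13, E=33, F=22) along a 3-gon: merge 3 vertices and 3 edges, delete both glued faces → V=15, E=38, F=25.
Attach a regular octahedron (V=6, E=12, F=8) along a 3-gon: merge 3 vertices and 3 edges, delete both glued faces → V=18, E=47, F=31.
Attach a square prism (V=8, E=12, F=6) along a 4-gon: merge 4 vertices and 4 edges, delete both glued faces → V=22, E=55, F=35.
Check: V − E + F = 22 − 55 + 35 = 2.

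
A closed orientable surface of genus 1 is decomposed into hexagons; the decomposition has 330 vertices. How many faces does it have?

χ = 2 − 2·1 = 0, and every face is a hexagon so 6F = 2E.
V − E + F = 0 with E = 6F/2 gives 330 − (6/2 − 1)·F = 0, so F = 165 and E = 495.

165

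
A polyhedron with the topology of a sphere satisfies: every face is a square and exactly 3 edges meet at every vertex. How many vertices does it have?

8

Each face has 4 edges and each edge borders two faces, so 2E = 4F.
Each vertex has degree 3, so 3V = 2E and hence V = 4F/3.
Euler: V − E + F = 2 ⇒ (4F/3) − (4F/2) + F = 2.
Multiply by 6: (8 − 12 + 6)F = 12, i.e. 2F = 12.
So F = 6, E = 4·6/2 = 12, V = 4·6/3 = 8.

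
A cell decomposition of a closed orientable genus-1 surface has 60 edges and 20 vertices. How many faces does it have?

For a closed orientable surface of genus 1, χ = 2 − 2·1 = 0.
F = 0 − V + E = 0 − 20 + 60 = 40.

40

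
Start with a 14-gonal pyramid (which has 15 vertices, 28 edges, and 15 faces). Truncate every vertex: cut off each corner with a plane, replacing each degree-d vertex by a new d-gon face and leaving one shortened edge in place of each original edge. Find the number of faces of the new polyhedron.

30

Truncation replaces each original edge-end by a new vertex, so V′ = 2E = 56.
Each original edge survives, and each old vertex of degree d contributes d new edges; summing degrees gives Σd = 2E, so E′ = E + 2E = 3E = 84.
Each original face survives and each original vertex becomes one new face: F′ = F + V = 30.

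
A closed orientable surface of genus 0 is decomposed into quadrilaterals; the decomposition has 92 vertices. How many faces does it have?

χ = 2 − 2·0 = 2, and every face is a square so 4F = 2E.
V − E + F = 2 with E = 4F/2 gives 92 − (4/2 − 1)·F = 2, so F = 90 and E = 180.

90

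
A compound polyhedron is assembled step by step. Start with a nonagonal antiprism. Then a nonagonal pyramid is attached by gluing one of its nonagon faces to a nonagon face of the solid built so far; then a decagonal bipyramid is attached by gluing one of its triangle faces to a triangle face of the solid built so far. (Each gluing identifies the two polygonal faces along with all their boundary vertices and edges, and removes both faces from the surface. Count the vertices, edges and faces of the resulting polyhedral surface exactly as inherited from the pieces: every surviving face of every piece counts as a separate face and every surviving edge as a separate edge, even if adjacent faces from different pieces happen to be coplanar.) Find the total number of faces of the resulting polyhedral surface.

A nonagonal antiprism: V=18, E=36, F=20.
Attach a nonagonal pyramid (V=10, E=18, F=10) along a 9-gon: merge 9 vertices and 9 edges, delete both glued faces → V=19, E=45, F=28.
Attach a decagonal bipyramid (V=12, E=30, F=20) along a 3-gon: merge 3 vertices and 3 edges, delete both glued faces → V=28, E=72, F=46.
Check: V − E + F = 28 − 72 + 46 = 2.

46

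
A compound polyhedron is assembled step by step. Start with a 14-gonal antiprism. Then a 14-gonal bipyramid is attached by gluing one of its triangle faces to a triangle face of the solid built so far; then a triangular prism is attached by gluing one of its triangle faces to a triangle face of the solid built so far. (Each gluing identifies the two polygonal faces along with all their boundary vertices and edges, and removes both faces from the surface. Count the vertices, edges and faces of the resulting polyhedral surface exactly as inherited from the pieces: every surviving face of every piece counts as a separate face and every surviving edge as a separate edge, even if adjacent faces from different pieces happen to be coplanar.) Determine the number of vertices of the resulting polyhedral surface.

A 14-gonal antiprism: V=28, E=56, F=30.
Attach a 14-gonal bipyramid (V=16, E=42, F=28) along a 3-gon: merge 3 vertices and 3 edges, delete both glued faces → V=41, E=95, F=56.
Attach a triangular prism (V=6, E=9, F=5) along a 3-gon: merge 3 vertices and 3 edges, delete both glued faces → V=44, E=101, F=59.
Check: V − E + F = 44 − 101 + 59 = 2.

44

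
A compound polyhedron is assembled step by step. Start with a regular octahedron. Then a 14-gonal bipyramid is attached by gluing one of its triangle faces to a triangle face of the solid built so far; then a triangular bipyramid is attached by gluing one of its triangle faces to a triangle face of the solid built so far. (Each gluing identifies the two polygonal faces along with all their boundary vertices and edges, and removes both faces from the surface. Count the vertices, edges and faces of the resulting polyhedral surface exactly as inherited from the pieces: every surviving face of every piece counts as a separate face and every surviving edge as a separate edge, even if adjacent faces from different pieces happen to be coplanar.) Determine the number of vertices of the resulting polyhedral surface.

21

A regular octahedron: V=6, E=12, F=8.
Attach a 14-gonal bipyramid (V=16, E=42, F=28) along a 3-gon: merge 3 vertices and 3 edges, delete both glued faces → V=19, E=51, F=34.
Attach a triangular bipyramid (V=5, E=9, F=6) along a 3-gon: merge 3 vertices and 3 edges, delete both glued faces → V=21, E=57, F=38.
Check: V − E + F = 21 − 57 + 38 = 2.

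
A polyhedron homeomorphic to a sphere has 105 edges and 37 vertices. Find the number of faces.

Here V − E + F = 2.
F = 2 − V + E = 2 − 37 + 105 = 70.

70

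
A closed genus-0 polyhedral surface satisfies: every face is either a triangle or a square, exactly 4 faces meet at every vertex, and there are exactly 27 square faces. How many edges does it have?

Let x be the number of triangles; then F = 27 + x.
Edge–face incidences: 2E = 4·27 + 3·x = 108 + 3x.
Every vertex has degree 4, so 4V = 2E.
Euler: V − E + F = 2 ⇒ (2E)/4 − E + (27 + x) = 2.
Multiply by 8: 2·(2E) − 4·(2E) + 8·(27 + x) = 16, i.e. 216 + 8x − 2·(108 + 3x) = 16.
Collecting terms: 2x = 16, so x = 8.
Then 2E = 108 + 3·8 = 132, so E = 66, V = 2E/4 = 33, F = 27 + 8 = 35.

66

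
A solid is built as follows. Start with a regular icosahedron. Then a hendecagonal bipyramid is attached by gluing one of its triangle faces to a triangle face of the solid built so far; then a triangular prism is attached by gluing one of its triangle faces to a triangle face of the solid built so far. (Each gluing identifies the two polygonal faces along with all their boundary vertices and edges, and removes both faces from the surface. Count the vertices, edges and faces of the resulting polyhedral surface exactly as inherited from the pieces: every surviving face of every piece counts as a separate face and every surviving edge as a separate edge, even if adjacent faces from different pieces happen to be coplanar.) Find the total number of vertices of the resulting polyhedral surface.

25

A regular icosahedron: V=12, E=30, F=20.
Attach a hendecagonal bipyramid (V=13, E=33, F=22) along a 3-gon: merge 3 vertices and 3 edges, delete both glued faces → V=22, E=60, F=40.
Attach a triangular prism (V=6, E=9, F=5) along a 3-gon: merge 3 vertices and 3 edges, delete both glued faces → V=25, E=66, F=43.
Check: V − E + F = 25 − 66 + 43 = 2.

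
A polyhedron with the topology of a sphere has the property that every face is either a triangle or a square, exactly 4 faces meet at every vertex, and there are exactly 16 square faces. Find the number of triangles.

8

Let x be the number of triangles; then F = 16 + x.
Edge–face incidences: 2E = 4·16 + 3·x = 64 + 3x.
Every vertex has degree 4, so 4V = 2E.
Euler: V − E + F = 2 ⇒ (2E)/4 − E + (16 + x) = 2.
Multiply by 8: 2·(2E) − 4·(2E) + 8·(16 + x) = 16, i.e. 128 + 8x − 2·(64 + 3x) = 16.
Collecting terms: 2x = 16, so x = 8.
Then 2E = 64 + 3·8 = 88, so E = 44, V = 2E/4 = 22, F = 16 + 8 = 24.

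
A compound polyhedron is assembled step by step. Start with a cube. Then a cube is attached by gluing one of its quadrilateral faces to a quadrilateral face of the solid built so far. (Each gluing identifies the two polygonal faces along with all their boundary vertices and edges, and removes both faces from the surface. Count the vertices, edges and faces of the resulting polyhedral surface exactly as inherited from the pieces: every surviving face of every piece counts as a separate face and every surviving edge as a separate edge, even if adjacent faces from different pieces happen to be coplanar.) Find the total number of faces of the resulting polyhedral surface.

A cube: V=8, E=12, F=6.
Attach a cube (V=8, E=12, F=6) along a 4-gon: merge 4 vertices and 4 edges, delete both glued faces → V=12, E=20, F=10.
Check: V − E + F = 12 − 20 + 10 = 2.

10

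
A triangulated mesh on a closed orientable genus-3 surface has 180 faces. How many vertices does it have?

86

χ = 2 − 2·3 = -4, and every face is a triangle so 3F = 2E.
E = 3·180/2 = 270. Then V = -4 + E − F = -4 + 270 − 180 = 86.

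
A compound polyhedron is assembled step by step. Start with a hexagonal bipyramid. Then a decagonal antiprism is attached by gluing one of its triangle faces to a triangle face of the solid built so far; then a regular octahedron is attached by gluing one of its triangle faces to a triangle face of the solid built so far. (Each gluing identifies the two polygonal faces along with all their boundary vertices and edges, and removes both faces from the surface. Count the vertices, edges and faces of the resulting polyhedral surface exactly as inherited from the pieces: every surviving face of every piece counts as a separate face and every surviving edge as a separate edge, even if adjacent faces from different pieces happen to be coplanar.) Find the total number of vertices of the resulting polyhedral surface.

28

A hexagonal bipyramid: V=8, E=18, F=12.
Attach a decagonal antiprism (V=20, E=40, F=22) along a 3-gon: merge 3 vertices and 3 edges, delete both glued faces → V=25, E=55, F=32.
Attach a regular octahedron (V=6, E=12, F=8) along a 3-gon: merge 3 vertices and 3 edges, delete both glued faces → V=28, E=64, F=38.
Check: V − E + F = 28 − 64 + 38 = 2.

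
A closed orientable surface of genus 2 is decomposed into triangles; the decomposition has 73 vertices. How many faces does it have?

150

χ = 2 − 2·2 = -2, and every face is a triangle so 3F = 2E.
V − E + F = -2 with E = 3F/2 gives 73 − (3/2 − 1)·F = -2, so F = 150 and E = 225.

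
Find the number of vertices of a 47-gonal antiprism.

An antiprism on an n-gon has two n-gon caps and 2n triangles: V = 2·47 = 94, E = 4·47 = 188, F = 2·47 + 2 = 96.
Check: V − E + F = 94 − 188 + 96 = 2.

94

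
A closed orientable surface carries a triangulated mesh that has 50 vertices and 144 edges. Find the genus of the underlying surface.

0

Every face is a triangle and each edge borders two faces, so 3F = 2·144, giving F = 96.
χ = V − E + F = 50 − 144 + 96 = 2.
For a closed orientable surface χ = 2 − 2g, so g = (2 − (2))/2 = 0.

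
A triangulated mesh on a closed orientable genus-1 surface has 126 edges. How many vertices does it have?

42

χ = 2 − 2·1 = 0, and every face is a triangle so 3F = 2E.
F = 2E/3 = 84. Then V = 0 + E − F = 0 + 126 − 84 = 42.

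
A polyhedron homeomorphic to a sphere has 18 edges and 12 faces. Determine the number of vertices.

Here V − E + F = 2.
V = 2 + E − F = 2 + 18 − 12 = 8.

8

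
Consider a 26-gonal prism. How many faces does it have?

A prism on an n-gon has two n-gon bases and n rectangular sides: V = 2·26 = 52, E = 3·26 = 78, F = 26 + 2 = 28.

28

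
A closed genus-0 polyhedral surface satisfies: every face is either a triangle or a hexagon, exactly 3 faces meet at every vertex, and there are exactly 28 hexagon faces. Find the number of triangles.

4

Let x be the number of triangles; then F = 28 + x.
Edge–face incidences: 2E = 6·28 + 3·x = 168 + 3x.
Every vertex has degree 3, so 3V = 2E.
Euler: V − E + F = 2 ⇒ (2E)/3 − E + (28 + x) = 2.
Multiply by 6: 2·(2E) − 3·(2E) + 6·(28 + x) = 12, i.e. 168 + 6x − (168 + 3x) = 12.
Collecting terms: 3x = 12, so x = 4.
Then 2E = 168 + 3·4 = 180, so E = 90, V = 2E/3 = 60, F = 28 + 4 = 32.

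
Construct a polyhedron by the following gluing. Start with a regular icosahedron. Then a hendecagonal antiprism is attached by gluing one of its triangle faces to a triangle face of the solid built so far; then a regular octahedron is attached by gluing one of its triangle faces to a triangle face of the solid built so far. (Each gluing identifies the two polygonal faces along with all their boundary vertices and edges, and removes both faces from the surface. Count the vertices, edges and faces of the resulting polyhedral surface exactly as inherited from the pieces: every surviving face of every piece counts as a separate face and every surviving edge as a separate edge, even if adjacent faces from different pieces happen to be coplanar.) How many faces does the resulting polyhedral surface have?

48

A regular icosahedron: V=12, E=30, F=20.
Attach a hendecagonal antiprism (V=22, E=44, F=24) along a 3-gon: merge 3 vertices and 3 edges, delete both glued faces → V=31, E=71, F=42.
Attach a regular octahedron (V=6, E=12, F=8) along a 3-gon: merge 3 vertices and 3 edges, delete both glued faces → V=34, E=80, F=48.
Check: V − E + F = 34 − 80 + 48 = 2.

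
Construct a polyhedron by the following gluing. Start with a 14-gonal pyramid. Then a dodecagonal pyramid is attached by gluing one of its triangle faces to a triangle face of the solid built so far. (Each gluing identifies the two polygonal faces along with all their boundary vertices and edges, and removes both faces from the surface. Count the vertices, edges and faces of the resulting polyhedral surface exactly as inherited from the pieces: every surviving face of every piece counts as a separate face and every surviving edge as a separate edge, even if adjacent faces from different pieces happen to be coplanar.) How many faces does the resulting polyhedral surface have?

26

A 14-gonal pyramid: V=15, E=28, F=15.
Attach a dodecagonal pyramid (V=13, E=24, F=13) along a 3-gon: merge 3 vertices and 3 edges, delete both glued faces → V=25, E=49, F=26.
Check: V − E + F = 25 − 49 + 26 = 2.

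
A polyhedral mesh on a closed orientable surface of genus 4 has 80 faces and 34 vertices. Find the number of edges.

120

For a closed orientable surface of genus 4, χ = 2 − 2·4 = -6.
E = V + F − (-6) = 34 + 80 − (-6) = 120.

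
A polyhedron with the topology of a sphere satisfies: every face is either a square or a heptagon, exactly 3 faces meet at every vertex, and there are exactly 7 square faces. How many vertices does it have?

Let x be the number of heptagons; then F = 7 + x.
Edge–face incidences: 2E = 4·7 + 7·x = 28 + 7x.
Every vertex has degree 3, so 3V = 2E.
Euler: V − E + F = 2 ⇒ (2E)/3 − E + (7 + x) = 2.
Multiply by 6: 2·(2E) − 3·(2E) + 6·(7 + x) = 12, i.e. 42 + 6x − (28 + 7x) = 12.
Collecting terms: −x + 14 = 12, so −x = −2, so x = 2.
Then 2E = 28 + 7·2 = 42, so E = 21, V = 2E/3 = 14, F = 7 + 2 = 9.

14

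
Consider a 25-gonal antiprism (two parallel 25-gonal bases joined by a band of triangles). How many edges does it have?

100

An antiprism on an n-gon has two n-gon caps and 2n triangles: V = 2·25 = 50, E = 4·25 = 100, F = 2·25 + 2 = 52.
Check: V − E + F = 50 − 100 + 52 = 2.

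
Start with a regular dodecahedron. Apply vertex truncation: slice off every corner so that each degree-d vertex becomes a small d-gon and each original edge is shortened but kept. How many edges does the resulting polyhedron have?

The base solid has V = 20, E = 30, F = 12.
Truncation replaces each original edge-end by a new vertex, so V′ = 2E = 60.
Each original edge survives, and each old vertex of degree d contributes d new edges; summing degrees gives Σd = 2E, so E′ = E + 2E = 3E = 90.
Each original face survives and each original vertex becomes one new face: F′ = F + V = 32.

90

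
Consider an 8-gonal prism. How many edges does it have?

A prism on an n-gon has two n-gon bases and n rectangular sides: V = 2·8 = 16, E = 3·8 = 24, F = 8 + 2 = 10.

24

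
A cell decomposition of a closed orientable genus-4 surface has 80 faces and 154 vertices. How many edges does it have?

For a closed orientable surface of genus 4, χ = 2 − 2·4 = -6.
E = V + F − (-6) = 154 + 80 − (-6) = 240.

240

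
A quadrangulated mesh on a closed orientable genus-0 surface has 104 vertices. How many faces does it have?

χ = 2 − 2·0 = 2, and every face is a square so 4F = 2E.
V − E + F = 2 with E = 4F/2 gives 104 − (4/2 − 1)·F = 2, so F = 102 and E = 204.

102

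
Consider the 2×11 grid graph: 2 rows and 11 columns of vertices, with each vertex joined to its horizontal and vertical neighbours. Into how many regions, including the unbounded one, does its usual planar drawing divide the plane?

11

The grid has V = 2·11 = 22 vertices and E = 2·10 + 11·1 = 31 edges.
F = 2 − V + E = 2 − 22 + 31 = 11.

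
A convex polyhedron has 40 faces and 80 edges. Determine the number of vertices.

42

Here V − E + F = 2.
V = 2 + E − F = 2 + 80 − 40 = 42.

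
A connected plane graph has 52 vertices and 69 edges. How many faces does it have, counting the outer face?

19

Euler's formula for a connected plane graph: V − E + F = 2, so F = 2 − 52 + 69 = 19.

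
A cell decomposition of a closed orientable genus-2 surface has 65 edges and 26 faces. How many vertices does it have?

For a closed orientable surface of genus 2, χ = 2 − 2·2 = -2.
V = -2 + E − F = -2 + 65 − 26 = 37.

37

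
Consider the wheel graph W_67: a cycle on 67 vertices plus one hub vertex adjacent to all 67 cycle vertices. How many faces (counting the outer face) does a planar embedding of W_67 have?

W_67 has V = 67 + 1 = 68 vertices and E = 2·67 = 134 edges.
By Euler's formula F = 2 − V + E = 2 − 68 + 134 = 68.

68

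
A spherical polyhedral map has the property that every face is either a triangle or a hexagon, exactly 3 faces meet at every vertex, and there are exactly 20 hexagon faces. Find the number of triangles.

Let x be the number of triangles; then F = 20 + x.
Edge–face incidences: 2E = 6·20 + 3·x = 120 + 3x.
Every vertex has degree 3, so 3V = 2E.
Euler: V − E + F = 2 ⇒ (2E)/3 − E + (20 + x) = 2.
Multiply by 6: 2·(2E) − 3·(2E) + 6·(20 + x) = 12, i.e. 120 + 6x − (120 + 3x) = 12.
Collecting terms: 3x = 12, so x = 4.
Then 2E = 120 + 3·4 = 132, so E = 66, V = 2E/3 = 44, F = 20 + 4 = 24.

4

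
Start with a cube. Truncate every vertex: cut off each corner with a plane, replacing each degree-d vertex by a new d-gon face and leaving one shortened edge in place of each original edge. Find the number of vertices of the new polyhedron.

24

The base solid has V = 8, E = 12, F = 6.
Truncation replaces each original edge-end by a new vertex, so V′ = 2E = 24.
Each original edge survives, and each old vertex of degree d contributes d new edges; summing degrees gives Σd = 2E, so E′ = E + 2E = 3E = 36.
Each original face survives and each original vertex becomes one new face: F′ = F + V = 14.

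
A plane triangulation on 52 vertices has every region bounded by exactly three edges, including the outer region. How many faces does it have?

100

In a plane triangulation 3F = 2E and V − E + F = 2, so F = 2V − 4 = 2·52 − 4 = 100.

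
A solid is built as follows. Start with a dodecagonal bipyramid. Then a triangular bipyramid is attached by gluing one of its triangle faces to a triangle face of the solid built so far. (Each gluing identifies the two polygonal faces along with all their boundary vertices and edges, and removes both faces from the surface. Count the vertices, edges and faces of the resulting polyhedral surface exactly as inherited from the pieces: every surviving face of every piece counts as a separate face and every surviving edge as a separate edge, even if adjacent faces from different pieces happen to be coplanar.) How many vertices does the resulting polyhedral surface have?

A dodecagonal bipyramid: V=14, E=36, F=24.
Attach a triangular bipyramid (V=5, E=9, F=6) along a 3-gon: merge 3 vertices and 3 edges, delete both glued faces → V=16, E=42, F=28.
Check: V − E + F = 16 − 42 + 28 = 2.

16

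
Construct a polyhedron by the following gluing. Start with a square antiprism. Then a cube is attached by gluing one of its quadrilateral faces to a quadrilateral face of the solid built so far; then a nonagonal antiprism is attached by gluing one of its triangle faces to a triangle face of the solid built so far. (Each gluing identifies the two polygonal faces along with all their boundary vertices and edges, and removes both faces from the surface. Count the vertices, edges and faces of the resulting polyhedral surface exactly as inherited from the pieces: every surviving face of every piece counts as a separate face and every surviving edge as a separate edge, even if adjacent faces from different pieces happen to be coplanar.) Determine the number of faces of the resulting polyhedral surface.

A square antiprism: V=8, E=16, F=10.
Attach a cube (V=8, E=12, F=6) along a 4-gon: merge 4 vertices and 4 edges, delete both glued faces → V=12, E=24, F=14.
Attach a nonagonal antiprism (V=18, E=36, F=20) along a 3-gon: merge 3 vertices and 3 edges, delete both glued faces → V=27, E=57, F=32.
Check: V − E + F = 27 − 57 + 32 = 2.

32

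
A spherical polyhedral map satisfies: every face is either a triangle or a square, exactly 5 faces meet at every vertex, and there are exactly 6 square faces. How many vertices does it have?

Let x be the number of triangles; then F = 6 + x.
Edge–face incidences: 2E = 4·6 + 3·x = 24 + 3x.
Every vertex has degree 5, so 5V = 2E.
Euler: V − E + F = 2 ⇒ (2E)/5 − E + (6 + x) = 2.
Multiply by 10: 2·(2E) − 5·(2E) + 10·(6 + x) = 20, i.e. 60 + 10x − 3·(24 + 3x) = 20.
Collecting terms: x − 12 = 20, so x = 32.
Then 2E = 24 + 3·32 = 120, so E = 60, V = 2E/5 = 24, F = 6 + 32 = 38.

24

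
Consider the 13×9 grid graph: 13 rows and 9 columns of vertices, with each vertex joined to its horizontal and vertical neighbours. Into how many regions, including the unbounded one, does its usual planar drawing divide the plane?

97

The grid has V = 13·9 = 117 vertices and E = 13·8 + 9·12 = 212 edges.
F = 2 − V + E = 2 − 117 + 212 = 97.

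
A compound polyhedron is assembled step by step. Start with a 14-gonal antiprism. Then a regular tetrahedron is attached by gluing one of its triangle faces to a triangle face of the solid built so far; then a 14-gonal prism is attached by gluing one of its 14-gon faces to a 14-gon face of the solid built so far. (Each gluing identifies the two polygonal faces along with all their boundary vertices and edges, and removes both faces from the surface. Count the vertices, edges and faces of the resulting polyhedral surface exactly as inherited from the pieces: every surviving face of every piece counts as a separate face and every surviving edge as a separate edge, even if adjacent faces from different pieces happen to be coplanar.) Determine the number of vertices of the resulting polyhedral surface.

A 14-gonal antiprism: V=28, E=56, F=30.
Attach a regular tetrahedron (V=4, E=6, F=4) along a 3-gon: merge 3 vertices and 3 edges, delete both glued faces → V=29, E=59, F=32.
Attach a 14-gonal prism (V=28, E=42, F=16) along a 14-gon: merge 14 vertices and 14 edges, delete both glued faces → V=43, E=87, F=46.
Check: V − E + F = 43 − 87 + 46 = 2.

43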